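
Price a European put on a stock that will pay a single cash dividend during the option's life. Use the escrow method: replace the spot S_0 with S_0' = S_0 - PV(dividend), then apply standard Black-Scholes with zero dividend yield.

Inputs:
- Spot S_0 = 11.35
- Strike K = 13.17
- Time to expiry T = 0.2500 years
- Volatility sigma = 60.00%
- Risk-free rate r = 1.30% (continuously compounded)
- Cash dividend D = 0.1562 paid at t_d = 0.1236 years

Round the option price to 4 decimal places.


Answer: Price = 2.6143

Derivation:
PV(D) = D * exp(-r * t_d) = 0.1562 * 0.99839449 = 0.15594922
S_0' = S_0 - PV(D) = 11.3500 - 0.15594922 = 11.19405078
d1 = (ln(S_0'/K) + (r + sigma^2/2)*T) / (sigma*sqrt(T)) = -0.38103020
d2 = d1 - sigma*sqrt(T) = -0.68103020
exp(-rT) = 0.99675528
N(-d1) = 0.64840958; N(-d2) = 0.75207381
P = K * exp(-rT) * N(-d2) - S_0' * N(-d1) = 13.1700 * 0.99675528 * 0.75207381 - 11.19405078 * 0.64840958 = 2.6143


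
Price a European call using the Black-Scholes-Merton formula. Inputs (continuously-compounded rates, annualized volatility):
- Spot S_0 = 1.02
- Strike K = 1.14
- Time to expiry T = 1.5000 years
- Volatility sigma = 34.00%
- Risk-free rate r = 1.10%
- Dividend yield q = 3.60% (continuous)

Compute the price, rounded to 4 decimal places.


Answer: Price = 0.1054

Derivation:
d1 = (ln(S/K) + (r - q + 0.5*sigma^2) * T) / (sigma * sqrt(T)) = -0.14895211
d2 = d1 - sigma * sqrt(T) = -0.56536537
exp(-rT) = 0.98363538; exp(-qT) = 0.94743211
C = S_0 * exp(-qT) * N(d1) - K * exp(-rT) * N(d2)
N(d1) = 0.44079571; N(d2) = 0.28591264
C = 1.0200 * 0.94743211 * 0.44079571 - 1.1400 * 0.98363538 * 0.28591264 = 0.1054


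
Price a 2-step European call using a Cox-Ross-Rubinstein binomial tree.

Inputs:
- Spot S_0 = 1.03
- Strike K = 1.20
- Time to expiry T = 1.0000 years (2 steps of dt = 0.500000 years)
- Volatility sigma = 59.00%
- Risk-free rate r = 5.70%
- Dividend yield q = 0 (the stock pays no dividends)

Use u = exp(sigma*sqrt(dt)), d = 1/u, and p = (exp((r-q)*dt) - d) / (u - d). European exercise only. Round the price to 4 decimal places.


Answer: Price = V(0,0) = 0.2056

Derivation:
dt = T/N = 0.500000
u = exp(sigma*sqrt(dt)) = 1.517695; d = 1/u = 0.658894
p = (exp((r-q)*dt) - d) / (u - d) = 0.430852
Discount per step: exp(-r*dt) = 0.971902
Stock lattice S(k, i) with i counting down-moves:
  k=0: S(0,0) = 1.0300
  k=1: S(1,0) = 1.5632; S(1,1) = 0.6787
  k=2: S(2,0) = 2.3725; S(2,1) = 1.0300; S(2,2) = 0.4472
Terminal payoffs V(N, i) = max(S_T - K, 0):
  V(2,0) = 1.172501; V(2,1) = 0.000000; V(2,2) = 0.000000
Backward induction: V(k, i) = exp(-r*dt) * [p * V(k+1, i) + (1-p) * V(k+1, i+1)].
  V(1,0) = exp(-r*dt) * [p*1.172501 + (1-p)*0.000000] = 0.490980
  V(1,1) = exp(-r*dt) * [p*0.000000 + (1-p)*0.000000] = 0.000000
  V(0,0) = exp(-r*dt) * [p*0.490980 + (1-p)*0.000000] = 0.205596


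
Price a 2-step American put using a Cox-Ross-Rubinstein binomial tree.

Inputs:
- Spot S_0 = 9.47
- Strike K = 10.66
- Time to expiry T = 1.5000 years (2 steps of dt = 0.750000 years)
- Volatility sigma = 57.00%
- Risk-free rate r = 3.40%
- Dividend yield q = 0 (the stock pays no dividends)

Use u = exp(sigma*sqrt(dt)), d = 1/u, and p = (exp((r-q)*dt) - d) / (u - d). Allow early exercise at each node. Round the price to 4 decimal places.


Answer: Price = V(0,0) = 3.1065

Derivation:
dt = T/N = 0.750000
u = exp(sigma*sqrt(dt)) = 1.638260; d = 1/u = 0.610404
p = (exp((r-q)*dt) - d) / (u - d) = 0.404166
Discount per step: exp(-r*dt) = 0.974822
Stock lattice S(k, i) with i counting down-moves:
  k=0: S(0,0) = 9.4700
  k=1: S(1,0) = 15.5143; S(1,1) = 5.7805
  k=2: S(2,0) = 25.4165; S(2,1) = 9.4700; S(2,2) = 3.5285
Terminal payoffs V(N, i) = max(K - S_T, 0):
  V(2,0) = 0.000000; V(2,1) = 1.190000; V(2,2) = 7.131546
Backward induction: V(k, i) = exp(-r*dt) * [p * V(k+1, i) + (1-p) * V(k+1, i+1)]; then take max(V_cont, immediate exercise) for American.
  V(1,0) = exp(-r*dt) * [p*0.000000 + (1-p)*1.190000] = 0.691191; exercise = 0.000000; V(1,0) = max -> 0.691191
  V(1,1) = exp(-r*dt) * [p*1.190000 + (1-p)*7.131546] = 4.611082; exercise = 4.879475; V(1,1) = max -> 4.879475
  V(0,0) = exp(-r*dt) * [p*0.691191 + (1-p)*4.879475] = 3.106481; exercise = 1.190000; V(0,0) = max -> 3.106481


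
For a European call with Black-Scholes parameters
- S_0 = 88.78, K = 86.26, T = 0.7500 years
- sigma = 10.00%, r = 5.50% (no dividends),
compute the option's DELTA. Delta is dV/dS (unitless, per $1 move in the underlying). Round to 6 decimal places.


Answer: Delta = 0.802925

Derivation:
d1 = 0.8521159756; d2 = 0.7655134352
phi(d1) = 0.2774847364; exp(-qT) = 1.0000000000; exp(-rT) = 0.9595892027
N(d1) = 0.8029251370
Delta = exp(-qT) * N(d1) = 1.0000000000 * 0.8029251370 = 0.802925


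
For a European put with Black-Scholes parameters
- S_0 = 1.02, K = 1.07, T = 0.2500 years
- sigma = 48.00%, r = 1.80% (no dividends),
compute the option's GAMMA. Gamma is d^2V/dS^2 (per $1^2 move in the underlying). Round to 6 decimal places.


d1 = -0.0606500882; d2 = -0.3006500882
phi(d1) = 0.3982092135; exp(-qT) = 1.0000000000; exp(-rT) = 0.9955101098
Gamma = exp(-qT) * phi(d1) / (S * sigma * sqrt(T)) = 1.0000000000 * 0.3982092135 / (1.0200 * 0.4800 * 0.5000000000) = 1.626672

Answer: Gamma = 1.626672


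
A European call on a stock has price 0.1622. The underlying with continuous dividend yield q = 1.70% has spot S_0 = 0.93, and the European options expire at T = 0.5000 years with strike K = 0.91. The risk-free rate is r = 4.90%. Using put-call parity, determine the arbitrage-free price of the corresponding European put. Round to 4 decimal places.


Answer: Put price = 0.1280

Derivation:
Put-call parity: C - P = S_0 * exp(-qT) - K * exp(-rT).
S_0 * exp(-qT) = 0.9300 * 0.99153602 = 0.92212850
K * exp(-rT) = 0.9100 * 0.97579769 = 0.88797590
P = C - S*exp(-qT) + K*exp(-rT)
P = 0.1622 - 0.92212850 + 0.88797590 = 0.1280


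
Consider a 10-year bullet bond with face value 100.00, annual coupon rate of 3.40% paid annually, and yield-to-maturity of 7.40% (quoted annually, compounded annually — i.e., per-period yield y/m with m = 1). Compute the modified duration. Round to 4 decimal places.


Coupon per period c = face * coupon_rate / m = 3.400000
Periods per year m = 1; per-period yield y/m = 0.074000
Number of cashflows N = 10
Cashflows (t years, CF_t, discount factor 1/(1+y/m)^(m*t), PV):
  t = 1.0000: CF_t = 3.400000, DF = 0.931099, PV = 3.165736
  t = 2.0000: CF_t = 3.400000, DF = 0.866945, PV = 2.947612
  t = 3.0000: CF_t = 3.400000, DF = 0.807211, PV = 2.744518
  t = 4.0000: CF_t = 3.400000, DF = 0.751593, PV = 2.555417
  t = 5.0000: CF_t = 3.400000, DF = 0.699808, PV = 2.379346
  t = 6.0000: CF_t = 3.400000, DF = 0.651590, PV = 2.215405
  t = 7.0000: CF_t = 3.400000, DF = 0.606694, PV = 2.062761
  t = 8.0000: CF_t = 3.400000, DF = 0.564892, PV = 1.920634
  t = 9.0000: CF_t = 3.400000, DF = 0.525971, PV = 1.788300
  t = 10.0000: CF_t = 103.400000, DF = 0.489731, PV = 50.638138
Price P = sum_t PV_t = 72.417867
First compute Macaulay numerator sum_t t * PV_t:
  t * PV_t at t = 1.0000: 3.165736
  t * PV_t at t = 2.0000: 5.895225
  t * PV_t at t = 3.0000: 8.233554
  t * PV_t at t = 4.0000: 10.221668
  t * PV_t at t = 5.0000: 11.896728
  t * PV_t at t = 6.0000: 13.292433
  t * PV_t at t = 7.0000: 14.439328
  t * PV_t at t = 8.0000: 15.365074
  t * PV_t at t = 9.0000: 16.094700
  t * PV_t at t = 10.0000: 506.381377
Macaulay duration D = 604.985822 / 72.417867 = 8.354096
Modified duration = D / (1 + y/m) = 8.354096 / (1 + 0.074000) = 7.778488

Answer: Modified duration = 7.7785


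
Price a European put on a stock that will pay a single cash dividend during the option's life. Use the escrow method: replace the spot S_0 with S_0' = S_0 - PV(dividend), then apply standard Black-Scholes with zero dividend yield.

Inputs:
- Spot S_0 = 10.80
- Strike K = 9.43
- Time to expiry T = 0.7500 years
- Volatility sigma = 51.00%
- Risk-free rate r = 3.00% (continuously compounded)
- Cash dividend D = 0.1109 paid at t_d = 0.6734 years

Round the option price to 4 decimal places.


Answer: Price = 1.0996

Derivation:
PV(D) = D * exp(-r * t_d) = 0.1109 * 0.98000069 = 0.10868208
S_0' = S_0 - PV(D) = 10.8000 - 0.10868208 = 10.69131792
d1 = (ln(S_0'/K) + (r + sigma^2/2)*T) / (sigma*sqrt(T)) = 0.55600734
d2 = d1 - sigma*sqrt(T) = 0.11433439
exp(-rT) = 0.97775124
N(-d1) = 0.28910292; N(-d2) = 0.45448636
P = K * exp(-rT) * N(-d2) - S_0' * N(-d1) = 9.4300 * 0.97775124 * 0.45448636 - 10.69131792 * 0.28910292 = 1.0996


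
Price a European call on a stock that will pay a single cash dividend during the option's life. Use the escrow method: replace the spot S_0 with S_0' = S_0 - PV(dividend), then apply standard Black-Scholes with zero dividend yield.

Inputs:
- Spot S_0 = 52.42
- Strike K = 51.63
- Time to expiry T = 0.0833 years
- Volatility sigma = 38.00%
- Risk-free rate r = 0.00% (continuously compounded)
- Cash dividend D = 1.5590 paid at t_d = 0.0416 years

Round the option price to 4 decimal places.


PV(D) = D * exp(-r * t_d) = 1.5590 * 1.00000000 = 1.55900000
S_0' = S_0 - PV(D) = 52.4200 - 1.55900000 = 50.86100000
d1 = (ln(S_0'/K) + (r + sigma^2/2)*T) / (sigma*sqrt(T)) = -0.08198996
d2 = d1 - sigma*sqrt(T) = -0.19166457
exp(-rT) = 1.00000000
N(d1) = 0.46732735; N(d2) = 0.42400248
C = S_0' * N(d1) - K * exp(-rT) * N(d2) = 50.86100000 * 0.46732735 - 51.6300 * 1.00000000 * 0.42400248 = 1.8775

Answer: Price = 1.8775


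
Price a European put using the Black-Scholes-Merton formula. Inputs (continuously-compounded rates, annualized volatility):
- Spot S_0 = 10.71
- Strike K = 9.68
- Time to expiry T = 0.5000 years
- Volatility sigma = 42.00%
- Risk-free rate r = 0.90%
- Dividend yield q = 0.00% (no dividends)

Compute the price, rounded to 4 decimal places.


d1 = (ln(S/K) + (r - q + 0.5*sigma^2) * T) / (sigma * sqrt(T)) = 0.50411994
d2 = d1 - sigma * sqrt(T) = 0.20713509
exp(-rT) = 0.99551011; exp(-qT) = 1.00000000
P = K * exp(-rT) * N(-d2) - S_0 * exp(-qT) * N(-d1)
N(-d1) = 0.30708855; N(-d2) = 0.41795218
P = 9.6800 * 0.99551011 * 0.41795218 - 10.7100 * 1.00000000 * 0.30708855 = 0.7387

Answer: Price = 0.7387


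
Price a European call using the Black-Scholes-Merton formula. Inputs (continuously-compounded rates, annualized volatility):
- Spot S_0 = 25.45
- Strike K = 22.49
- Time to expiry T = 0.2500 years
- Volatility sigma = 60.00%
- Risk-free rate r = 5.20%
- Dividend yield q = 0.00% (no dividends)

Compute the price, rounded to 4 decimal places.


d1 = (ln(S/K) + (r - q + 0.5*sigma^2) * T) / (sigma * sqrt(T)) = 0.60548326
d2 = d1 - sigma * sqrt(T) = 0.30548326
exp(-rT) = 0.98708414; exp(-qT) = 1.00000000
C = S_0 * exp(-qT) * N(d1) - K * exp(-rT) * N(d2)
N(d1) = 0.72757103; N(d2) = 0.62000094
C = 25.4500 * 1.00000000 * 0.72757103 - 22.4900 * 0.98708414 * 0.62000094 = 4.7530

Answer: Price = 4.7530


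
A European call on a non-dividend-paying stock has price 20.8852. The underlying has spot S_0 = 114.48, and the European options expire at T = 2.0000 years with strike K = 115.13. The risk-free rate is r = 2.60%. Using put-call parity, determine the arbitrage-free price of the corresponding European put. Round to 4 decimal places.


Put-call parity: C - P = S_0 * exp(-qT) - K * exp(-rT).
S_0 * exp(-qT) = 114.4800 * 1.00000000 = 114.48000000
K * exp(-rT) = 115.1300 * 0.94932887 = 109.29623244
P = C - S*exp(-qT) + K*exp(-rT)
P = 20.8852 - 114.48000000 + 109.29623244 = 15.7014

Answer: Put price = 15.7014


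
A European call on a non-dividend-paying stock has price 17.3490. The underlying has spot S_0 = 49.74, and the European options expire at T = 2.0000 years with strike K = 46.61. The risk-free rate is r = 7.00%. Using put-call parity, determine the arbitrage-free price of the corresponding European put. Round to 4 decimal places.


Answer: Put price = 8.1298

Derivation:
Put-call parity: C - P = S_0 * exp(-qT) - K * exp(-rT).
S_0 * exp(-qT) = 49.7400 * 1.00000000 = 49.74000000
K * exp(-rT) = 46.6100 * 0.86935824 = 40.52078735
P = C - S*exp(-qT) + K*exp(-rT)
P = 17.3490 - 49.74000000 + 40.52078735 = 8.1298


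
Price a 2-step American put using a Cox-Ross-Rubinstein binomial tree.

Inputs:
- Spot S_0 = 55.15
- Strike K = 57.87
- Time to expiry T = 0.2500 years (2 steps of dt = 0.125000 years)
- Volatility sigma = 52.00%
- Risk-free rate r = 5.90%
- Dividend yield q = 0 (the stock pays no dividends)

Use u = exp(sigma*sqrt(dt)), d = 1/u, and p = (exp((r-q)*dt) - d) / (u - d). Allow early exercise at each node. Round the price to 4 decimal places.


Answer: Price = V(0,0) = 6.9221

Derivation:
dt = T/N = 0.125000
u = exp(sigma*sqrt(dt)) = 1.201833; d = 1/u = 0.832062
p = (exp((r-q)*dt) - d) / (u - d) = 0.474186
Discount per step: exp(-r*dt) = 0.992652
Stock lattice S(k, i) with i counting down-moves:
  k=0: S(0,0) = 55.1500
  k=1: S(1,0) = 66.2811; S(1,1) = 45.8882
  k=2: S(2,0) = 79.6588; S(2,1) = 55.1500; S(2,2) = 38.1819
Terminal payoffs V(N, i) = max(K - S_T, 0):
  V(2,0) = 0.000000; V(2,1) = 2.720000; V(2,2) = 19.688114
Backward induction: V(k, i) = exp(-r*dt) * [p * V(k+1, i) + (1-p) * V(k+1, i+1)]; then take max(V_cont, immediate exercise) for American.
  V(1,0) = exp(-r*dt) * [p*0.000000 + (1-p)*2.720000] = 1.419706; exercise = 0.000000; V(1,0) = max -> 1.419706
  V(1,1) = exp(-r*dt) * [p*2.720000 + (1-p)*19.688114] = 11.556534; exercise = 11.981755; V(1,1) = max -> 11.981755
  V(0,0) = exp(-r*dt) * [p*1.419706 + (1-p)*11.981755] = 6.922144; exercise = 2.720000; V(0,0) = max -> 6.922144


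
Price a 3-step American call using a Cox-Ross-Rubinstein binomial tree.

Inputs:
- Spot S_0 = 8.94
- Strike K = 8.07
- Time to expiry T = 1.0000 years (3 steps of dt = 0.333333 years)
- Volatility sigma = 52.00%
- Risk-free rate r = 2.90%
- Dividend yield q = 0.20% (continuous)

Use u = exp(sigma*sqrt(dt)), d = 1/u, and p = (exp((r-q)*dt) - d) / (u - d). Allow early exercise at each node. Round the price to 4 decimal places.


Answer: Price = V(0,0) = 2.4207

Derivation:
dt = T/N = 0.333333
u = exp(sigma*sqrt(dt)) = 1.350159; d = 1/u = 0.740654
p = (exp((r-q)*dt) - d) / (u - d) = 0.440336
Discount per step: exp(-r*dt) = 0.990380
Stock lattice S(k, i) with i counting down-moves:
  k=0: S(0,0) = 8.9400
  k=1: S(1,0) = 12.0704; S(1,1) = 6.6214
  k=2: S(2,0) = 16.2970; S(2,1) = 8.9400; S(2,2) = 4.9042
  k=3: S(3,0) = 22.0035; S(3,1) = 12.0704; S(3,2) = 6.6214; S(3,3) = 3.6323
Terminal payoffs V(N, i) = max(S_T - K, 0):
  V(3,0) = 13.933511; V(3,1) = 4.000419; V(3,2) = 0.000000; V(3,3) = 0.000000
Backward induction: V(k, i) = exp(-r*dt) * [p * V(k+1, i) + (1-p) * V(k+1, i+1)]; then take max(V_cont, immediate exercise) for American.
  V(2,0) = exp(-r*dt) * [p*13.933511 + (1-p)*4.000419] = 8.293754; exercise = 8.226981; V(2,0) = max -> 8.293754
  V(2,1) = exp(-r*dt) * [p*4.000419 + (1-p)*0.000000] = 1.744582; exercise = 0.870000; V(2,1) = max -> 1.744582
  V(2,2) = exp(-r*dt) * [p*0.000000 + (1-p)*0.000000] = 0.000000; exercise = 0.000000; V(2,2) = max -> 0.000000
  V(1,0) = exp(-r*dt) * [p*8.293754 + (1-p)*1.744582] = 4.583892; exercise = 4.000419; V(1,0) = max -> 4.583892
  V(1,1) = exp(-r*dt) * [p*1.744582 + (1-p)*0.000000] = 0.760812; exercise = 0.000000; V(1,1) = max -> 0.760812
  V(0,0) = exp(-r*dt) * [p*4.583892 + (1-p)*0.760812] = 2.420737; exercise = 0.870000; V(0,0) = max -> 2.420737


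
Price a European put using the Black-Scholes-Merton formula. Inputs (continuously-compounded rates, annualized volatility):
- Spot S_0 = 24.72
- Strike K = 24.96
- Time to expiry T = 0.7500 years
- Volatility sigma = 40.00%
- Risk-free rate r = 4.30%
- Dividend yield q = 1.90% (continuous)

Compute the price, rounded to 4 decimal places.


d1 = (ln(S/K) + (r - q + 0.5*sigma^2) * T) / (sigma * sqrt(T)) = 0.19727507
d2 = d1 - sigma * sqrt(T) = -0.14913509
exp(-rT) = 0.96826449; exp(-qT) = 0.98585105
P = K * exp(-rT) * N(-d2) - S_0 * exp(-qT) * N(-d1)
N(-d1) = 0.42180614; N(-d2) = 0.55927648
P = 24.9600 * 0.96826449 * 0.55927648 - 24.7200 * 0.98585105 * 0.42180614 = 3.2370

Answer: Price = 3.2370


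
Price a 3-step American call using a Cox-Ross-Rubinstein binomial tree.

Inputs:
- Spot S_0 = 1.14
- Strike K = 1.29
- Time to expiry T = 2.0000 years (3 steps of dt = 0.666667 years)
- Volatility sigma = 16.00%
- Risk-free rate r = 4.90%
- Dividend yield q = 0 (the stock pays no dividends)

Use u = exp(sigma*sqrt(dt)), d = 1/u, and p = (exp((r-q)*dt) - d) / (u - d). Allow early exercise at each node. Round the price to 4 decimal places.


Answer: Price = V(0,0) = 0.0790

Derivation:
dt = T/N = 0.666667
u = exp(sigma*sqrt(dt)) = 1.139557; d = 1/u = 0.877534
p = (exp((r-q)*dt) - d) / (u - d) = 0.594116
Discount per step: exp(-r*dt) = 0.967861
Stock lattice S(k, i) with i counting down-moves:
  k=0: S(0,0) = 1.1400
  k=1: S(1,0) = 1.2991; S(1,1) = 1.0004
  k=2: S(2,0) = 1.4804; S(2,1) = 1.1400; S(2,2) = 0.8779
  k=3: S(3,0) = 1.6870; S(3,1) = 1.2991; S(3,2) = 1.0004; S(3,3) = 0.7704
Terminal payoffs V(N, i) = max(S_T - K, 0):
  V(3,0) = 0.396991; V(3,1) = 0.009095; V(3,2) = 0.000000; V(3,3) = 0.000000
Backward induction: V(k, i) = exp(-r*dt) * [p * V(k+1, i) + (1-p) * V(k+1, i+1)]; then take max(V_cont, immediate exercise) for American.
  V(2,0) = exp(-r*dt) * [p*0.396991 + (1-p)*0.009095] = 0.231852; exercise = 0.190392; V(2,0) = max -> 0.231852
  V(2,1) = exp(-r*dt) * [p*0.009095 + (1-p)*0.000000] = 0.005230; exercise = 0.000000; V(2,1) = max -> 0.005230
  V(2,2) = exp(-r*dt) * [p*0.000000 + (1-p)*0.000000] = 0.000000; exercise = 0.000000; V(2,2) = max -> 0.000000
  V(1,0) = exp(-r*dt) * [p*0.231852 + (1-p)*0.005230] = 0.135374; exercise = 0.009095; V(1,0) = max -> 0.135374
  V(1,1) = exp(-r*dt) * [p*0.005230 + (1-p)*0.000000] = 0.003007; exercise = 0.000000; V(1,1) = max -> 0.003007
  V(0,0) = exp(-r*dt) * [p*0.135374 + (1-p)*0.003007] = 0.079024; exercise = 0.000000; V(0,0) = max -> 0.079024


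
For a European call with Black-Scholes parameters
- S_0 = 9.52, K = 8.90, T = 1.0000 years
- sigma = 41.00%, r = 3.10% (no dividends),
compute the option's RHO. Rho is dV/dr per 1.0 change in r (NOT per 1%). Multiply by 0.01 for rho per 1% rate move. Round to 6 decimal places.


d1 = 0.4448623709; d2 = 0.0348623709
phi(d1) = 0.3613566719; exp(-qT) = 1.0000000000; exp(-rT) = 0.9694755731
N(d2) = 0.5139052570
Rho = K*T*exp(-rT)*N(d2) = 8.9000 * 1.0000 * 0.9694755731 * 0.5139052570 = 4.434145

Answer: Rho = 4.434145


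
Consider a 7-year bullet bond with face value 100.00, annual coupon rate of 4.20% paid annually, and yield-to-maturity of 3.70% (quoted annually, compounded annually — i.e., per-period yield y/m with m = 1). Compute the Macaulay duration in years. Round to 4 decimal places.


Answer: Macaulay duration = 6.2219 years

Derivation:
Coupon per period c = face * coupon_rate / m = 4.200000
Periods per year m = 1; per-period yield y/m = 0.037000
Number of cashflows N = 7
Cashflows (t years, CF_t, discount factor 1/(1+y/m)^(m*t), PV):
  t = 1.0000: CF_t = 4.200000, DF = 0.964320, PV = 4.050145
  t = 2.0000: CF_t = 4.200000, DF = 0.929913, PV = 3.905636
  t = 3.0000: CF_t = 4.200000, DF = 0.896734, PV = 3.766284
  t = 4.0000: CF_t = 4.200000, DF = 0.864739, PV = 3.631903
  t = 5.0000: CF_t = 4.200000, DF = 0.833885, PV = 3.502317
  t = 6.0000: CF_t = 4.200000, DF = 0.804132, PV = 3.377355
  t = 7.0000: CF_t = 104.200000, DF = 0.775441, PV = 80.800942
Price P = sum_t PV_t = 103.034582
Macaulay numerator sum_t t * PV_t:
  t * PV_t at t = 1.0000: 4.050145
  t * PV_t at t = 2.0000: 7.811272
  t * PV_t at t = 3.0000: 11.298851
  t * PV_t at t = 4.0000: 14.527613
  t * PV_t at t = 5.0000: 17.511587
  t * PV_t at t = 6.0000: 20.264132
  t * PV_t at t = 7.0000: 565.606594
Macaulay duration D = (sum_t t * PV_t) / P = 641.070194 / 103.034582 = 6.221893


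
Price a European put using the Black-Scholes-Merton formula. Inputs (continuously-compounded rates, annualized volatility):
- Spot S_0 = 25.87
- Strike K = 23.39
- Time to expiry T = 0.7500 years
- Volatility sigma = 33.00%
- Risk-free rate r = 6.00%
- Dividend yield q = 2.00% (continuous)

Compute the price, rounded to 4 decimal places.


d1 = (ln(S/K) + (r - q + 0.5*sigma^2) * T) / (sigma * sqrt(T)) = 0.60048947
d2 = d1 - sigma * sqrt(T) = 0.31470109
exp(-rT) = 0.95599748; exp(-qT) = 0.98511194
P = K * exp(-rT) * N(-d2) - S_0 * exp(-qT) * N(-d1)
N(-d1) = 0.27409004; N(-d2) = 0.37649431
P = 23.3900 * 0.95599748 * 0.37649431 - 25.8700 * 0.98511194 * 0.27409004 = 1.4336

Answer: Price = 1.4336


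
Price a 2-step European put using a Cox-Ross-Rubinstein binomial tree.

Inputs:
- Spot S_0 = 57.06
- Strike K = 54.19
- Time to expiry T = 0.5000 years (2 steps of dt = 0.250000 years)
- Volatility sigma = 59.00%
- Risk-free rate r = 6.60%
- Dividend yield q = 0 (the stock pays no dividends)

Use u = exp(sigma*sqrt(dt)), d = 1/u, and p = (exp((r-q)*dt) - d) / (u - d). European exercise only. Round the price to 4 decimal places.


Answer: Price = V(0,0) = 6.4935

Derivation:
dt = T/N = 0.250000
u = exp(sigma*sqrt(dt)) = 1.343126; d = 1/u = 0.744532
p = (exp((r-q)*dt) - d) / (u - d) = 0.454573
Discount per step: exp(-r*dt) = 0.983635
Stock lattice S(k, i) with i counting down-moves:
  k=0: S(0,0) = 57.0600
  k=1: S(1,0) = 76.6388; S(1,1) = 42.4830
  k=2: S(2,0) = 102.9356; S(2,1) = 57.0600; S(2,2) = 31.6299
Terminal payoffs V(N, i) = max(K - S_T, 0):
  V(2,0) = 0.000000; V(2,1) = 0.000000; V(2,2) = 22.560085
Backward induction: V(k, i) = exp(-r*dt) * [p * V(k+1, i) + (1-p) * V(k+1, i+1)].
  V(1,0) = exp(-r*dt) * [p*0.000000 + (1-p)*0.000000] = 0.000000
  V(1,1) = exp(-r*dt) * [p*0.000000 + (1-p)*22.560085] = 12.103505
  V(0,0) = exp(-r*dt) * [p*0.000000 + (1-p)*12.103505] = 6.493541


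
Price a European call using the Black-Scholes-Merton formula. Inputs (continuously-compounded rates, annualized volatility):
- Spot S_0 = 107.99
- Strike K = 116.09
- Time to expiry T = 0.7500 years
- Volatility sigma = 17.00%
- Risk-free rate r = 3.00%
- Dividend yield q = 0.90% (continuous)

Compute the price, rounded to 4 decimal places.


d1 = (ln(S/K) + (r - q + 0.5*sigma^2) * T) / (sigma * sqrt(T)) = -0.31067980
d2 = d1 - sigma * sqrt(T) = -0.45790412
exp(-rT) = 0.97775124; exp(-qT) = 0.99327273
C = S_0 * exp(-qT) * N(d1) - K * exp(-rT) * N(d2)
N(d1) = 0.37802203; N(d2) = 0.32351066
C = 107.9900 * 0.99327273 * 0.37802203 - 116.0900 * 0.97775124 * 0.32351066 = 3.8272

Answer: Price = 3.8272


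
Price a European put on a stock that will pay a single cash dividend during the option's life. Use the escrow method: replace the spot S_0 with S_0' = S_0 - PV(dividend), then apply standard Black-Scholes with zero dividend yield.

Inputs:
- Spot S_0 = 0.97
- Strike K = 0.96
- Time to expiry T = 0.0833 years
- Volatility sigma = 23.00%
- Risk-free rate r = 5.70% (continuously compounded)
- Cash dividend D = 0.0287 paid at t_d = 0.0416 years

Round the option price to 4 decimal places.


Answer: Price = 0.0328

Derivation:
PV(D) = D * exp(-r * t_d) = 0.0287 * 0.99763161 = 0.02863203
S_0' = S_0 - PV(D) = 0.9700 - 0.02863203 = 0.94136797
d1 = (ln(S_0'/K) + (r + sigma^2/2)*T) / (sigma*sqrt(T)) = -0.19053044
d2 = d1 - sigma*sqrt(T) = -0.25691244
exp(-rT) = 0.99526315
N(-d1) = 0.57555325; N(-d2) = 0.60137682
P = K * exp(-rT) * N(-d2) - S_0' * N(-d1) = 0.9600 * 0.99526315 * 0.60137682 - 0.94136797 * 0.57555325 = 0.0328


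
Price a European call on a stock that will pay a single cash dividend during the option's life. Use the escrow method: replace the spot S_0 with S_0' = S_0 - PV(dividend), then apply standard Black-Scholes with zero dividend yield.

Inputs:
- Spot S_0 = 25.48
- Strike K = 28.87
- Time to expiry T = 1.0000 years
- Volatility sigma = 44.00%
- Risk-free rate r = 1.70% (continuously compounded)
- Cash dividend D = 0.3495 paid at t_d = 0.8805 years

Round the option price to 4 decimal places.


Answer: Price = 3.2092

Derivation:
PV(D) = D * exp(-r * t_d) = 0.3495 * 0.98514297 = 0.34430747
S_0' = S_0 - PV(D) = 25.4800 - 0.34430747 = 25.13569253
d1 = (ln(S_0'/K) + (r + sigma^2/2)*T) / (sigma*sqrt(T)) = -0.05616851
d2 = d1 - sigma*sqrt(T) = -0.49616851
exp(-rT) = 0.98314368
N(d1) = 0.47760378; N(d2) = 0.30988776
C = S_0' * N(d1) - K * exp(-rT) * N(d2) = 25.13569253 * 0.47760378 - 28.8700 * 0.98314368 * 0.30988776 = 3.2092


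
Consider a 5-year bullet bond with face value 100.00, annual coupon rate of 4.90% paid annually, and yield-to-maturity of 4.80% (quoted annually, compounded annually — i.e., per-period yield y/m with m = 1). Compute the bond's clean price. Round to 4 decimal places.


Coupon per period c = face * coupon_rate / m = 4.900000
Periods per year m = 1; per-period yield y/m = 0.048000
Number of cashflows N = 5
Cashflows (t years, CF_t, discount factor 1/(1+y/m)^(m*t), PV):
  t = 1.0000: CF_t = 4.900000, DF = 0.954198, PV = 4.675573
  t = 2.0000: CF_t = 4.900000, DF = 0.910495, PV = 4.461424
  t = 3.0000: CF_t = 4.900000, DF = 0.868793, PV = 4.257084
  t = 4.0000: CF_t = 4.900000, DF = 0.829001, PV = 4.062103
  t = 5.0000: CF_t = 104.900000, DF = 0.791031, PV = 82.979168
Price P = sum_t PV_t = 100.435352

Answer: Price = 100.4354


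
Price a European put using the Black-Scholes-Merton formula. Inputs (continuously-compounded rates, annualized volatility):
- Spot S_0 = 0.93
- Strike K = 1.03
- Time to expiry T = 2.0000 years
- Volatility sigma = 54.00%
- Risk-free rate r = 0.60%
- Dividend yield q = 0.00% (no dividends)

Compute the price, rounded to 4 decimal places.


d1 = (ln(S/K) + (r - q + 0.5*sigma^2) * T) / (sigma * sqrt(T)) = 0.26381696
d2 = d1 - sigma * sqrt(T) = -0.49985836
exp(-rT) = 0.98807171; exp(-qT) = 1.00000000
P = K * exp(-rT) * N(-d2) - S_0 * exp(-qT) * N(-d1)
N(-d1) = 0.39596048; N(-d2) = 0.69141259
P = 1.0300 * 0.98807171 * 0.69141259 - 0.9300 * 1.00000000 * 0.39596048 = 0.3354

Answer: Price = 0.3354


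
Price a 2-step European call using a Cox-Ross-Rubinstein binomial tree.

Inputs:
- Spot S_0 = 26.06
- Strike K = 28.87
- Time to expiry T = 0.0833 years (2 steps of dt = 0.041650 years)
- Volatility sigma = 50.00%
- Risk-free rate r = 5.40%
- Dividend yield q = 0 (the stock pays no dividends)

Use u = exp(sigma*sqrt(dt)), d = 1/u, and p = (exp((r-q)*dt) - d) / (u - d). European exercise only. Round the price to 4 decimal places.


dt = T/N = 0.041650
u = exp(sigma*sqrt(dt)) = 1.107430; d = 1/u = 0.902992
p = (exp((r-q)*dt) - d) / (u - d) = 0.485525
Discount per step: exp(-r*dt) = 0.997753
Stock lattice S(k, i) with i counting down-moves:
  k=0: S(0,0) = 26.0600
  k=1: S(1,0) = 28.8596; S(1,1) = 23.5320
  k=2: S(2,0) = 31.9600; S(2,1) = 26.0600; S(2,2) = 21.2492
Terminal payoffs V(N, i) = max(S_T - K, 0):
  V(2,0) = 3.089993; V(2,1) = 0.000000; V(2,2) = 0.000000
Backward induction: V(k, i) = exp(-r*dt) * [p * V(k+1, i) + (1-p) * V(k+1, i+1)].
  V(1,0) = exp(-r*dt) * [p*3.089993 + (1-p)*0.000000] = 1.496900
  V(1,1) = exp(-r*dt) * [p*0.000000 + (1-p)*0.000000] = 0.000000
  V(0,0) = exp(-r*dt) * [p*1.496900 + (1-p)*0.000000] = 0.725150

Answer: Price = V(0,0) = 0.7252


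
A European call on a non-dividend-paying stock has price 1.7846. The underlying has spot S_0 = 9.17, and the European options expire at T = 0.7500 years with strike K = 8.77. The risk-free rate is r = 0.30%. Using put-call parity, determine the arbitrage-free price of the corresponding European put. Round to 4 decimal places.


Answer: Put price = 1.3649

Derivation:
Put-call parity: C - P = S_0 * exp(-qT) - K * exp(-rT).
S_0 * exp(-qT) = 9.1700 * 1.00000000 = 9.17000000
K * exp(-rT) = 8.7700 * 0.99775253 = 8.75028968
P = C - S*exp(-qT) + K*exp(-rT)
P = 1.7846 - 9.17000000 + 8.75028968 = 1.3649


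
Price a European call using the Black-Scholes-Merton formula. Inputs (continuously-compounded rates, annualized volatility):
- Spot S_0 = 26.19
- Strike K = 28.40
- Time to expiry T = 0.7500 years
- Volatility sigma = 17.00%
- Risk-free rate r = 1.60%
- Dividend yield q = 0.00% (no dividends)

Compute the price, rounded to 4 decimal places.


d1 = (ln(S/K) + (r - q + 0.5*sigma^2) * T) / (sigma * sqrt(T)) = -0.39513843
d2 = d1 - sigma * sqrt(T) = -0.54236275
exp(-rT) = 0.98807171; exp(-qT) = 1.00000000
C = S_0 * exp(-qT) * N(d1) - K * exp(-rT) * N(d2)
N(d1) = 0.34637036; N(d2) = 0.29378432
C = 26.1900 * 1.00000000 * 0.34637036 - 28.4000 * 0.98807171 * 0.29378432 = 0.8275

Answer: Price = 0.8275


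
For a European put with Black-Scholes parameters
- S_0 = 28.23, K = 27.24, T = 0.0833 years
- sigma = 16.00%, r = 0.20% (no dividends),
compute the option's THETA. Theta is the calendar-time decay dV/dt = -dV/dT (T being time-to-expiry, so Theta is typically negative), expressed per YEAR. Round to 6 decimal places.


Answer: Theta = -2.254968

Derivation:
d1 = 0.7997525829; d2 = 0.7535737999
phi(d1) = 0.2897488893; exp(-qT) = 1.0000000000; exp(-rT) = 0.9998334139
Theta = -S*exp(-qT)*phi(d1)*sigma/(2*sqrt(T)) + r*K*exp(-rT)*N(-d2) - q*S*exp(-qT)*N(-d1)
N(-d1) = 0.2119270803; N(-d2) = 0.2255525908; sqrt(T) = 0.2886173938
Term 1 = -28.2300 * 1.0000000000 * 0.2897488893 * 0.1600 / (2 * 0.2886173938) = -2.2672538303
Term 2 = 0.0020 * 27.2400 * 0.9998334139 * 0.2255525908 = 0.0122860581
Term 3 = 0 (no dividend yield, q = 0)
Theta = -2.2672538303 + (0.0122860581) + (0.0000000000) = -2.254968


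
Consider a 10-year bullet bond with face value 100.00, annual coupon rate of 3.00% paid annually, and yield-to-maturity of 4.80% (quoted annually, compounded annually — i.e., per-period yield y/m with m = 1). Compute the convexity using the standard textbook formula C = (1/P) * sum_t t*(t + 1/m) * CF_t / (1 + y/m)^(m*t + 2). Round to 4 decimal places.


Answer: Convexity = 82.6712

Derivation:
Coupon per period c = face * coupon_rate / m = 3.000000
Periods per year m = 1; per-period yield y/m = 0.048000
Number of cashflows N = 10
Cashflows (t years, CF_t, discount factor 1/(1+y/m)^(m*t), PV):
  t = 1.0000: CF_t = 3.000000, DF = 0.954198, PV = 2.862595
  t = 2.0000: CF_t = 3.000000, DF = 0.910495, PV = 2.731484
  t = 3.0000: CF_t = 3.000000, DF = 0.868793, PV = 2.606378
  t = 4.0000: CF_t = 3.000000, DF = 0.829001, PV = 2.487002
  t = 5.0000: CF_t = 3.000000, DF = 0.791031, PV = 2.373093
  t = 6.0000: CF_t = 3.000000, DF = 0.754801, PV = 2.264402
  t = 7.0000: CF_t = 3.000000, DF = 0.720230, PV = 2.160689
  t = 8.0000: CF_t = 3.000000, DF = 0.687242, PV = 2.061726
  t = 9.0000: CF_t = 3.000000, DF = 0.655765, PV = 1.967296
  t = 10.0000: CF_t = 103.000000, DF = 0.625730, PV = 64.450219
Price P = sum_t PV_t = 85.964886
Convexity numerator sum_t t*(t + 1/m) * CF_t / (1+y/m)^(m*t + 2):
  t = 1.0000: term = 5.212756
  t = 2.0000: term = 14.922012
  t = 3.0000: term = 28.477121
  t = 4.0000: term = 45.288043
  t = 5.0000: term = 64.820672
  t = 6.0000: term = 86.592501
  t = 7.0000: term = 110.168576
  t = 8.0000: term = 135.157741
  t = 9.0000: term = 161.209138
  t = 10.0000: term = 6454.974309
Convexity = (1/P) * sum = 7106.822870 / 85.964886 = 82.671230


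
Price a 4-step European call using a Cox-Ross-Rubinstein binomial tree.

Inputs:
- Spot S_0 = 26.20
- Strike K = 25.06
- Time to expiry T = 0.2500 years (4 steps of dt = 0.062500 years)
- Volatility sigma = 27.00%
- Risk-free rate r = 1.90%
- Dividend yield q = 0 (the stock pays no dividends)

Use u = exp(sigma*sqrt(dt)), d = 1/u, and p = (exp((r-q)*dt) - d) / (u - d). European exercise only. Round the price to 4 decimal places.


dt = T/N = 0.062500
u = exp(sigma*sqrt(dt)) = 1.069830; d = 1/u = 0.934728
p = (exp((r-q)*dt) - d) / (u - d) = 0.491926
Discount per step: exp(-r*dt) = 0.998813
Stock lattice S(k, i) with i counting down-moves:
  k=0: S(0,0) = 26.2000
  k=1: S(1,0) = 28.0296; S(1,1) = 24.4899
  k=2: S(2,0) = 29.9869; S(2,1) = 26.2000; S(2,2) = 22.8914
  k=3: S(3,0) = 32.0809; S(3,1) = 28.0296; S(3,2) = 24.4899; S(3,3) = 21.3972
  k=4: S(4,0) = 34.3211; S(4,1) = 29.9869; S(4,2) = 26.2000; S(4,3) = 22.8914; S(4,4) = 20.0005
Terminal payoffs V(N, i) = max(S_T - K, 0):
  V(4,0) = 9.261069; V(4,1) = 4.926864; V(4,2) = 1.140000; V(4,3) = 0.000000; V(4,4) = 0.000000
Backward induction: V(k, i) = exp(-r*dt) * [p * V(k+1, i) + (1-p) * V(k+1, i+1)].
  V(3,0) = exp(-r*dt) * [p*9.261069 + (1-p)*4.926864] = 7.050595
  V(3,1) = exp(-r*dt) * [p*4.926864 + (1-p)*1.140000] = 2.999294
  V(3,2) = exp(-r*dt) * [p*1.140000 + (1-p)*0.000000] = 0.560130
  V(3,3) = exp(-r*dt) * [p*0.000000 + (1-p)*0.000000] = 0.000000
  V(2,0) = exp(-r*dt) * [p*7.050595 + (1-p)*2.999294] = 4.986311
  V(2,1) = exp(-r*dt) * [p*2.999294 + (1-p)*0.560130] = 1.757930
  V(2,2) = exp(-r*dt) * [p*0.560130 + (1-p)*0.000000] = 0.275216
  V(1,0) = exp(-r*dt) * [p*4.986311 + (1-p)*1.757930] = 3.342084
  V(1,1) = exp(-r*dt) * [p*1.757930 + (1-p)*0.275216] = 1.003410
  V(0,0) = exp(-r*dt) * [p*3.342084 + (1-p)*1.003410] = 2.151309

Answer: Price = V(0,0) = 2.1513


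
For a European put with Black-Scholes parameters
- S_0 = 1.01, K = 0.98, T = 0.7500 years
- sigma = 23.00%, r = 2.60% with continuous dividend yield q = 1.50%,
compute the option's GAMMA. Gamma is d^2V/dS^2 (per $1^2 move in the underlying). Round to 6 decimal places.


Answer: Gamma = 1.878796

Derivation:
d1 = 0.2923929599; d2 = 0.0932071170
phi(d1) = 0.3822481191; exp(-qT) = 0.9888130446; exp(-rT) = 0.9806888952
Gamma = exp(-qT) * phi(d1) / (S * sigma * sqrt(T)) = 0.9888130446 * 0.3822481191 / (1.0100 * 0.2300 * 0.8660254038) = 1.878796


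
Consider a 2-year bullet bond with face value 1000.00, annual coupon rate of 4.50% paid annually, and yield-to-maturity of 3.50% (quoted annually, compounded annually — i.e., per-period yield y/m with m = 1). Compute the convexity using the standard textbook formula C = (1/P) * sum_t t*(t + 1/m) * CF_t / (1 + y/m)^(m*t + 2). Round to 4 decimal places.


Answer: Convexity = 5.4417

Derivation:
Coupon per period c = face * coupon_rate / m = 45.000000
Periods per year m = 1; per-period yield y/m = 0.035000
Number of cashflows N = 2
Cashflows (t years, CF_t, discount factor 1/(1+y/m)^(m*t), PV):
  t = 1.0000: CF_t = 45.000000, DF = 0.966184, PV = 43.478261
  t = 2.0000: CF_t = 1045.000000, DF = 0.933511, PV = 975.518682
Price P = sum_t PV_t = 1018.996943
Convexity numerator sum_t t*(t + 1/m) * CF_t / (1+y/m)^(m*t + 2):
  t = 1.0000: term = 81.174844
  t = 2.0000: term = 5463.942768
Convexity = (1/P) * sum = 5545.117611 / 1018.996943 = 5.441741


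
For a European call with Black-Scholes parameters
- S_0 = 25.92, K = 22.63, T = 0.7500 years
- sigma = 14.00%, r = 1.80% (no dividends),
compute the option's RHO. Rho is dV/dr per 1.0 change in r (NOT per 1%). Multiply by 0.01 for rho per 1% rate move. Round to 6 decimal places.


d1 = 1.2915194532; d2 = 1.1702758967
phi(d1) = 0.1732621034; exp(-qT) = 1.0000000000; exp(-rT) = 0.9865907163
N(d2) = 0.8790550208
Rho = K*T*exp(-rT)*N(d2) = 22.6300 * 0.7500 * 0.9865907163 * 0.8790550208 = 14.719698

Answer: Rho = 14.719698


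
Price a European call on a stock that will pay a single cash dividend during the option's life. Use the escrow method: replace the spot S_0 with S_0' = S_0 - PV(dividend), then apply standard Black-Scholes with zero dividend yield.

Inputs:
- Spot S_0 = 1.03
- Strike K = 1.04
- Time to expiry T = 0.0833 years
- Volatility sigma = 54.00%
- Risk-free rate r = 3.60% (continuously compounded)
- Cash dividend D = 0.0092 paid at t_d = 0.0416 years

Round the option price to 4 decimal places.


PV(D) = D * exp(-r * t_d) = 0.0092 * 0.99850352 = 0.00918623
S_0' = S_0 - PV(D) = 1.0300 - 0.00918623 = 1.02081377
d1 = (ln(S_0'/K) + (r + sigma^2/2)*T) / (sigma*sqrt(T)) = -0.02230720
d2 = d1 - sigma*sqrt(T) = -0.17816059
exp(-rT) = 0.99700569
N(d1) = 0.49110145; N(d2) = 0.42929843
C = S_0' * N(d1) - K * exp(-rT) * N(d2) = 1.02081377 * 0.49110145 - 1.0400 * 0.99700569 * 0.42929843 = 0.0562

Answer: Price = 0.0562


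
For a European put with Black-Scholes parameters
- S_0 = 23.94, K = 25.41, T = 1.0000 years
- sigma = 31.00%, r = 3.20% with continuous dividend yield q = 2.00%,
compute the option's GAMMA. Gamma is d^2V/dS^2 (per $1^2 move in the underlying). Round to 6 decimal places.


Answer: Gamma = 0.052691

Derivation:
d1 = 0.0014771058; d2 = -0.3085228942
phi(d1) = 0.3989418452; exp(-qT) = 0.9801986733; exp(-rT) = 0.9685065821
Gamma = exp(-qT) * phi(d1) / (S * sigma * sqrt(T)) = 0.9801986733 * 0.3989418452 / (23.9400 * 0.3100 * 1.0000000000) = 0.052691


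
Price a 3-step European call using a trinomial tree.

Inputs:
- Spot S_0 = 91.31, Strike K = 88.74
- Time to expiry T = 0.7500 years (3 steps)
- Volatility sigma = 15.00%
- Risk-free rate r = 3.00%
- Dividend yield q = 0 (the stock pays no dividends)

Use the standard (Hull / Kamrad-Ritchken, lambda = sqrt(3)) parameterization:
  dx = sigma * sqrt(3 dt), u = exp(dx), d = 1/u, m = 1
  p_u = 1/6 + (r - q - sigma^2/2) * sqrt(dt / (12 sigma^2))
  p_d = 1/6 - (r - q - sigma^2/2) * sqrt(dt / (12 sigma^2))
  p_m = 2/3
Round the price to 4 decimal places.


Answer: Price = V(0,0) = 7.1788

Derivation:
dt = T/N = 0.250000; dx = sigma*sqrt(3*dt) = 0.129904
u = exp(dx) = 1.138719; d = 1/u = 0.878180
p_u = 0.184709, p_m = 0.666667, p_d = 0.148624
Discount per step: exp(-r*dt) = 0.992528
Stock lattice S(k, j) with j the centered position index:
  k=0: S(0,+0) = 91.3100
  k=1: S(1,-1) = 80.1866; S(1,+0) = 91.3100; S(1,+1) = 103.9764
  k=2: S(2,-2) = 70.4183; S(2,-1) = 80.1866; S(2,+0) = 91.3100; S(2,+1) = 103.9764; S(2,+2) = 118.3999
  k=3: S(3,-3) = 61.8399; S(3,-2) = 70.4183; S(3,-1) = 80.1866; S(3,+0) = 91.3100; S(3,+1) = 103.9764; S(3,+2) = 118.3999; S(3,+3) = 134.8242
Terminal payoffs V(N, j) = max(S_T - K, 0):
  V(3,-3) = 0.000000; V(3,-2) = 0.000000; V(3,-1) = 0.000000; V(3,+0) = 2.570000; V(3,+1) = 15.236418; V(3,+2) = 29.659906; V(3,+3) = 46.084205
Backward induction: V(k, j) = exp(-r*dt) * [p_u * V(k+1, j+1) + p_m * V(k+1, j) + p_d * V(k+1, j-1)]
  V(2,-2) = exp(-r*dt) * [p_u*0.000000 + p_m*0.000000 + p_d*0.000000] = 0.000000
  V(2,-1) = exp(-r*dt) * [p_u*2.570000 + p_m*0.000000 + p_d*0.000000] = 0.471155
  V(2,+0) = exp(-r*dt) * [p_u*15.236418 + p_m*2.570000 + p_d*0.000000] = 4.493804
  V(2,+1) = exp(-r*dt) * [p_u*29.659906 + p_m*15.236418 + p_d*2.570000] = 15.898339
  V(2,+2) = exp(-r*dt) * [p_u*46.084205 + p_m*29.659906 + p_d*15.236418] = 30.321669
  V(1,-1) = exp(-r*dt) * [p_u*4.493804 + p_m*0.471155 + p_d*0.000000] = 1.135600
  V(1,+0) = exp(-r*dt) * [p_u*15.898339 + p_m*4.493804 + p_d*0.471155] = 5.957609
  V(1,+1) = exp(-r*dt) * [p_u*30.321669 + p_m*15.898339 + p_d*4.493804] = 16.741430
  V(0,+0) = exp(-r*dt) * [p_u*16.741430 + p_m*5.957609 + p_d*1.135600] = 7.178764


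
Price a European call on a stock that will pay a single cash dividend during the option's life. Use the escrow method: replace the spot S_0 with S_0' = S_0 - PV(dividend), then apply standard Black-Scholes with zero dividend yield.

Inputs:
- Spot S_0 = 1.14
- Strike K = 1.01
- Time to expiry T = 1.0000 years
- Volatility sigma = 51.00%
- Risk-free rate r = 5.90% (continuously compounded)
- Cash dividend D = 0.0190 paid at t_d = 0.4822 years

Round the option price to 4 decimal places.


Answer: Price = 0.3038

Derivation:
PV(D) = D * exp(-r * t_d) = 0.0190 * 0.97195108 = 0.01846707
S_0' = S_0 - PV(D) = 1.1400 - 0.01846707 = 1.12153293
d1 = (ln(S_0'/K) + (r + sigma^2/2)*T) / (sigma*sqrt(T)) = 0.57607080
d2 = d1 - sigma*sqrt(T) = 0.06607080
exp(-rT) = 0.94270677
N(d1) = 0.71771633; N(d2) = 0.52633927
C = S_0' * N(d1) - K * exp(-rT) * N(d2) = 1.12153293 * 0.71771633 - 1.0100 * 0.94270677 * 0.52633927 = 0.3038


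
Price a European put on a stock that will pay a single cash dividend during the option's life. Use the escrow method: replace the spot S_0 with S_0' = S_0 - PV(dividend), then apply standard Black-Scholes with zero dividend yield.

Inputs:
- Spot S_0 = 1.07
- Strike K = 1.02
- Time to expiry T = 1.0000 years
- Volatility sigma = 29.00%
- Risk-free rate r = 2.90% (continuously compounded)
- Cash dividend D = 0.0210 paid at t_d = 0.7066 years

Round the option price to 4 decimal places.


PV(D) = D * exp(-r * t_d) = 0.0210 * 0.97971712 = 0.02057406
S_0' = S_0 - PV(D) = 1.0700 - 0.02057406 = 1.04942594
d1 = (ln(S_0'/K) + (r + sigma^2/2)*T) / (sigma*sqrt(T)) = 0.34307126
d2 = d1 - sigma*sqrt(T) = 0.05307126
exp(-rT) = 0.97141646
N(-d1) = 0.36577243; N(-d2) = 0.47883757
P = K * exp(-rT) * N(-d2) - S_0' * N(-d1) = 1.0200 * 0.97141646 * 0.47883757 - 1.04942594 * 0.36577243 = 0.0906

Answer: Price = 0.0906


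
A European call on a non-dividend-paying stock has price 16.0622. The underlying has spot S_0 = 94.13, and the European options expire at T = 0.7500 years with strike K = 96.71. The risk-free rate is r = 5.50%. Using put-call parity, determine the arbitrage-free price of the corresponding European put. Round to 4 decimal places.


Answer: Put price = 14.7341

Derivation:
Put-call parity: C - P = S_0 * exp(-qT) - K * exp(-rT).
S_0 * exp(-qT) = 94.1300 * 1.00000000 = 94.13000000
K * exp(-rT) = 96.7100 * 0.95958920 = 92.80187179
P = C - S*exp(-qT) + K*exp(-rT)
P = 16.0622 - 94.13000000 + 92.80187179 = 14.7341
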